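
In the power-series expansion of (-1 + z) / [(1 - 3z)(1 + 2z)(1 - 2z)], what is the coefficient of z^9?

-23210

Partial fractions give a closed form: a_n = (-6/5)·3^n + (-3/10)·(-2)^n + (1/2)·2^n.
At n = 9: a_9 = -23210.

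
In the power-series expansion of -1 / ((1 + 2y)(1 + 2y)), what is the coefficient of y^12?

The denominator gives the recurrence a_n = −4a_(n−1) − 4a_(n−2) for n ≥ 2; the numerator fixes a_0 = -1, a_1 = 4.
Iterating: -1, 4, -12, 32, -80, 192, -448, 1024, -2304, 5120, -11264, 24576, -53248, so a_12 = -53248.

-53248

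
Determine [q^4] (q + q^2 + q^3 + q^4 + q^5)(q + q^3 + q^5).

(q + q^2 + q^3 + q^4 + q^5) has coefficients 0,1,1,1,1 for degrees 0…4.
(q + q^3 + q^5) has coefficients 0,1,0,1,0 for degrees 0…4.
[q^4] = 1·1 + 1·0 + 1·1 + 1·0 = 2.

2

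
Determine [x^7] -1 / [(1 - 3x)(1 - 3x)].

The denominator gives the recurrence a_n = 6a_(n−1) − 9a_(n−2) for n ≥ 2; the numerator fixes a_0 = -1, a_1 = -6.
Iterating: -1, -6, -27, -108, -405, -1458, -5103, -17496, so a_7 = -17496.

-17496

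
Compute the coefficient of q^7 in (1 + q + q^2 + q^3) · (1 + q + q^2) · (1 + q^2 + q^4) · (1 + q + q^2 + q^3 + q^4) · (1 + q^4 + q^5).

(1 + q + q^2 + q^3) has coefficients 1,1,1,1 for degrees 0…3.
(1 + q + q^2) has coefficients 1,1,1,0,0,0,0,0 for degrees 0…7.
Multiplying by (1 + q^2 + q^4) gives running coefficients 1,1,2,1,2,1,1,0 for degrees 0…7.
Multiplying by (1 + q + q^2 + q^3 + q^4) gives running coefficients 1,2,4,5,7,7,7,5 for degrees 0…7.
Finally multiplying by (1 + q^4 + q^5), the product of all factors after the first has coefficients 1,2,4,5,8,10,13,14 for degrees 0…7.
[q^7] = 1·14 + 1·13 + 1·10 + 1·8 = 45.

45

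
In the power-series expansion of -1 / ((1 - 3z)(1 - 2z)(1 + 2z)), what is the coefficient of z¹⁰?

Partial fractions give a closed form: a_n = (-9/5)·3^n + (1)·2^n + (-1/5)·(-2)^n.
At n = 10: a_10 = -105469.

-105469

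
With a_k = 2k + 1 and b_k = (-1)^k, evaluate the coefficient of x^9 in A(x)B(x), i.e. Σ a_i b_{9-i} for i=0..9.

This is [x^9] in the product of the two ordinary generating functions.
Σ = 1·(-1) + 3·1 + 5·(-1) + 7·1 + 9·(-1) + 11·1 + 13·(-1) + 15·1 + 17·(-1) + 19·1 = 10.

10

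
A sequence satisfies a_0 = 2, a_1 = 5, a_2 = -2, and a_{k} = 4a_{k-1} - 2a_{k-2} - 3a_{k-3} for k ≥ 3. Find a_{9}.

The ordinary generating function has denominator 1 - 4y + 2y^2 + 3y^3.
Iterating the recurrence: a_0,…,a_{9} = 2, 5, -2, -24, -107, -374, -1210, -3771, -11542, -34996.

-34996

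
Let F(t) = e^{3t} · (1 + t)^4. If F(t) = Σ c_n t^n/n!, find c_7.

174555

The EGF product rule gives c_7 = Σ_{k_1+k_2=7} C(7; k_1,k_2) · ∏ g_i(k_i), where e^{3t} gives (3)^k; (1+t)^4 gives the falling factorial (4)_k.
g_1(k) for k = 0…7: 1, 3, 9, 27, 81, 243, 729, 2187.
g_2(k) for k = 0…7: 1, 4, 12, 24, 24, 0, 0, 0.
c_7 = Σ_k C(7,k)·g_1(k)·g_2(7−k) = 35·27·24 + 35·81·24 + 21·243·12 + 7·729·4 + 1·2187·1 = 22680 + 68040 + 61236 + 20412 + 2187 = 174555.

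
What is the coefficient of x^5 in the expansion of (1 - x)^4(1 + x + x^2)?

-3

(1 - x)^4 has coefficients 1,-4,6,-4,1 for degrees 0…4.
(1 + x + x^2) has coefficients 1,1,1,0,0,0 for degrees 0…5.
[x^5] = 1·0 − 4·0 + 6·0 − 4·1 + 1·1 = -3.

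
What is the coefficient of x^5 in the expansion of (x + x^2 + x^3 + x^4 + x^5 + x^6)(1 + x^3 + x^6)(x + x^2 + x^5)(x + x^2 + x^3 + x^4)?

(x + x^2 + x^3 + x^4 + x^5 + x^6) has coefficients 0,1,1,1,1,1 for degrees 0…5.
(1 + x^3 + x^6) has coefficients 1,0,0,1,0,0 for degrees 0…5.
Multiplying by (x + x^2 + x^5) gives running coefficients 0,1,1,0,1,2 for degrees 0…5.
Finally multiplying by (x + x^2 + x^3 + x^4), the product of all factors after the first has coefficients 0,0,1,2,2,3 for degrees 0…5.
[x^5] = 1·2 + 1·2 + 1·1 + 1·0 + 1·0 = 5.

5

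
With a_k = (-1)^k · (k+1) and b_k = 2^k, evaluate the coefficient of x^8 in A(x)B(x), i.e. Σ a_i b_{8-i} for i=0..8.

The convolution is the x^8 coefficient of A(x)B(x).
Σ = 1·256 − 2·128 + 3·64 − 4·32 + 5·16 − 6·8 + 7·4 − 8·2 + 9·1 = 117.

117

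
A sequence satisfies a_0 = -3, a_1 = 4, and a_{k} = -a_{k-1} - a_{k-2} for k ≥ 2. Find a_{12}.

The ordinary generating function has denominator 1 + y + y^2.
Iterating the recurrence: a_0,…,a_{12} = -3, 4, -1, -3, 4, -1, -3, 4, -1, -3, 4, -1, -3.

-3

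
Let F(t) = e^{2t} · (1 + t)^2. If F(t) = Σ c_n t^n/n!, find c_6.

928

The EGF product rule gives c_6 = Σ_{k_1+k_2=6} C(6; k_1,k_2) · ∏ g_i(k_i), where e^{2t} gives (2)^k; (1+t)^2 gives the falling factorial (2)_k.
g_1(k) for k = 0…6: 1, 2, 4, 8, 16, 32, 64.
g_2(k) for k = 0…6: 1, 2, 2, 0, 0, 0, 0.
c_6 = Σ_k C(6,k)·g_1(k)·g_2(6−k) = 15·16·2 + 6·32·2 + 1·64·1 = 480 + 384 + 64 = 928.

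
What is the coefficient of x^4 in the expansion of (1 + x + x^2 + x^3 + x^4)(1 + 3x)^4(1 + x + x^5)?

431

(1 + x + x^2 + x^3 + x^4) has coefficients 1,1,1,1,1 for degrees 0…4.
(1 + 3x)^4 has coefficients 1,12,54,108,81 for degrees 0…4.
Finally multiplying by (1 + x + x^5), the product of all factors after the first has coefficients 1,13,66,162,189 for degrees 0…4.
[x^4] = 1·189 + 1·162 + 1·66 + 1·13 + 1·1 = 431.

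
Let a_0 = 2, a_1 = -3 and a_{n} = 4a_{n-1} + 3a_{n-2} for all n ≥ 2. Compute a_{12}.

-32636742

The ordinary generating function has denominator 1 - 4z - 3z^2.
Iterating the recurrence: a_0,…,a_{12} = 2, -3, -6, -33, -150, -699, -3246, -15081, -70062, -325491, -1512150, -7025073, -32636742.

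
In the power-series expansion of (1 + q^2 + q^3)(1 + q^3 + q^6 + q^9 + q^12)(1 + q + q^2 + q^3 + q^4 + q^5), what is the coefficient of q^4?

(1 + q^2 + q^3) has coefficients 1,0,1,1 for degrees 0…3.
(1 + q^3 + q^6 + q^9 + q^12) has coefficients 1,0,0,1,0 for degrees 0…4.
Finally multiplying by (1 + q + q^2 + q^3 + q^4 + q^5), the product of all factors after the first has coefficients 1,1,1,2,2 for degrees 0…4.
[q^4] = 1·2 + 1·1 + 1·1 = 4.

4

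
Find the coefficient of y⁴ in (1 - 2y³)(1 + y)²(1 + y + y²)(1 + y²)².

4

(1 - 2y³) has coefficients 1,0,0,-2 for degrees 0…3.
(1 + y)² has coefficients 1,2,1,0,0 for degrees 0…4.
Multiplying by (1 + y + y²) gives running coefficients 1,3,4,3,1 for degrees 0…4.
Finally multiplying by (1 + y²)², the product of all factors after the first has coefficients 1,3,6,9,10 for degrees 0…4.
[y⁴] = 1·10 − 2·3 = 4.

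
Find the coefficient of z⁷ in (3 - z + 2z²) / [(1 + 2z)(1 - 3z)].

3586

The denominator gives the recurrence a_n = a_(n−1) + 6a_(n−2) for n ≥ 3; the numerator fixes a_0 = 3, a_1 = 2, a_2 = 22.
Iterating: 3, 2, 22, 34, 166, 370, 1366, 3586, so a_7 = 3586.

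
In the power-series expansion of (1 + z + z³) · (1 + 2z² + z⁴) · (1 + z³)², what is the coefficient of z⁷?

(1 + z + z³) has coefficients 1,1,0,1 for degrees 0…3.
(1 + 2z² + z⁴) has coefficients 1,0,2,0,1,0,0,0 for degrees 0…7.
Finally multiplying by (1 + z³)², the product of all factors after the first has coefficients 1,0,2,2,1,4,1,2 for degrees 0…7.
[z⁷] = 1·2 + 1·1 + 1·1 = 4.

4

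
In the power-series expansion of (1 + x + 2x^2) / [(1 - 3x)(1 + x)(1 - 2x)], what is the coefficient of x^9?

The denominator gives the recurrence a_n = 4a_(n−1) − a_(n−2) − 6a_(n−3) for n ≥ 3; the numerator fixes a_0 = 1, a_1 = 5, a_2 = 21.
Iterating: 1, 5, 21, 73, 241, 765, 2381, 7313, 22281, 67525, so a_9 = 67525.

67525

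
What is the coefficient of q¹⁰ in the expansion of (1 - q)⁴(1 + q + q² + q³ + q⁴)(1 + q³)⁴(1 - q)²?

-29

(1 - q)⁴ has coefficients 1,-4,6,-4,1 for degrees 0…4.
(1 + q + q² + q³ + q⁴) has coefficients 1,1,1,1,1,0,0,0,0,0,0 for degrees 0…10.
Multiplying by (1 + q³)⁴ gives running coefficients 1,1,1,5,5,4,10,10,6,10,10 for degrees 0…10.
Finally multiplying by (1 - q)², the product of all factors after the first has coefficients 1,-1,0,4,-4,-1,7,-6,-4,8,-4 for degrees 0…10.
[q¹⁰] = 1·(-4) − 4·8 + 6·(-4) − 4·(-6) + 1·7 = -29.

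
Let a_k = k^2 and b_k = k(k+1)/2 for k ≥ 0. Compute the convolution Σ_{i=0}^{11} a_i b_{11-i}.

This is [x^11] in the product of the two ordinary generating functions.
Σ = 0·66 + 1·55 + 4·45 + 9·36 + 16·28 + 25·21 + 36·15 + 49·10 + 64·6 + 81·3 + 100·1 + 121·0 = 3289.

3289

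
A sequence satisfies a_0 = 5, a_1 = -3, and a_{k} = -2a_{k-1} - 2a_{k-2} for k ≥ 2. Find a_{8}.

The ordinary generating function has denominator 1 + 2x + 2x^2.
Iterating the recurrence: a_0,…,a_{8} = 5, -3, -4, 14, -20, 12, 16, -56, 80.

80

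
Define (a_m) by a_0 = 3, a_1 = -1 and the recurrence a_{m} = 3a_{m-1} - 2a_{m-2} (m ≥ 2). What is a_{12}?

The ordinary generating function has denominator 1 - 3q + 2q^2.
Iterating the recurrence: a_0,…,a_{12} = 3, -1, -9, -25, -57, -121, -249, -505, -1017, -2041, -4089, -8185, -16377.

-16377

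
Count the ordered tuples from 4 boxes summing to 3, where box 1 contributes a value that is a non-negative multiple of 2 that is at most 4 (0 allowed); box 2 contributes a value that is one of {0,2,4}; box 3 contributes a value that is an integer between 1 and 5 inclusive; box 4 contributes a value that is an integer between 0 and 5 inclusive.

The generating function for the choices is (1 + t² + t⁴)·(1 + t² + t⁴)·(t + t² + t³ + t⁴ + t⁵)·(1 + t + t² + t³ + t⁴ + t⁵); the count is [t³].
(1 + t² + t⁴) has coefficients 1,0,1,0 for degrees 0…3.
(1 + t² + t⁴) has coefficients 1,0,1,0 for degrees 0…3.
Multiplying by (t + t² + t³ + t⁴ + t⁵) gives running coefficients 0,1,1,2 for degrees 0…3.
Finally multiplying by (1 + t + t² + t³ + t⁴ + t⁵), the product of all factors after the first has coefficients 0,1,2,4 for degrees 0…3.
[t³] = 1·4 + 1·1 = 5.

5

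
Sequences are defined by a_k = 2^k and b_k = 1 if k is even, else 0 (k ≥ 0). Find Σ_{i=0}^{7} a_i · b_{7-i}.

170

This is [x^7] in the product of the two ordinary generating functions.
Σ = 1·0 + 2·1 + 4·0 + 8·1 + 16·0 + 32·1 + 64·0 + 128·1 = 170.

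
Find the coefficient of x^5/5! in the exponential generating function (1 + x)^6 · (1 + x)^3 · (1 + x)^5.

The EGF product rule gives c_5 = Σ_{k_1+k_2+k_3=5} C(5; k_1,k_2,k_3) · ∏ g_i(k_i), where (1+x)^6 gives the falling factorial (6)_k; (1+x)^3 gives the falling factorial (3)_k; (1+x)^5 gives the falling factorial (5)_k.
g_1(k) for k = 0…5: 1, 6, 30, 120, 360, 720.
g_2(k) for k = 0…5: 1, 3, 6, 6, 0, 0.
g_3(k) for k = 0…5: 1, 5, 20, 60, 120, 120.
First combine the last two factors: h(k) = Σ_j C(k,j)·g_2(j)·g_3(k−j) for k = 0…5: 1, 8, 56, 336, 1680, 6720.
c_5 = Σ_k C(5,k)·g_1(k)·h(5−k) = 1·1·6720 + 5·6·1680 + 10·30·336 + 10·120·56 + 5·360·8 + 1·720·1 = 6720 + 50400 + 100800 + 67200 + 14400 + 720 = 240240.

240240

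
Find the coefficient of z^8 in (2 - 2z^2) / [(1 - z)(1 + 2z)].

256

The denominator gives the recurrence a_n = −a_(n−1) + 2a_(n−2) for n ≥ 3; the numerator fixes a_0 = 2, a_1 = -2, a_2 = 4.
Iterating: 2, -2, 4, -8, 16, -32, 64, -128, 256, so a_8 = 256.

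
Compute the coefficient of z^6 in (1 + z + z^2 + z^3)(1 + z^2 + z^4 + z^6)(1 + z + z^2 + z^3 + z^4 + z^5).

(1 + z + z^2 + z^3) has coefficients 1,1,1,1 for degrees 0…3.
(1 + z^2 + z^4 + z^6) has coefficients 1,0,1,0,1,0,1 for degrees 0…6.
Finally multiplying by (1 + z + z^2 + z^3 + z^4 + z^5), the product of all factors after the first has coefficients 1,1,2,2,3,3,3 for degrees 0…6.
[z^6] = 1·3 + 1·3 + 1·3 + 1·2 = 11.

11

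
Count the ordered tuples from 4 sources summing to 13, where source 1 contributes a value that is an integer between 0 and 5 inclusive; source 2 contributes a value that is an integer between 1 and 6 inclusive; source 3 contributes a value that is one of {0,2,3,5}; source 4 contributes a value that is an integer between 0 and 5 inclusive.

The generating function for the choices is (1 + t + t^2 + t^3 + t^4 + t^5)·(t + t^2 + t^3 + t^4 + t^5 + t^6)·(1 + t^2 + t^3 + t^5)·(1 + t + t^2 + t^3 + t^4 + t^5); the count is [t^13].
(1 + t + t^2 + t^3 + t^4 + t^5) has coefficients 1,1,1,1,1,1 for degrees 0…5.
(t + t^2 + t^3 + t^4 + t^5 + t^6) has coefficients 0,1,1,1,1,1,1,0,0,0,0,0,0,0 for degrees 0…13.
Multiplying by (1 + t^2 + t^3 + t^5) gives running coefficients 0,1,1,2,3,3,4,3,3,2,1,1,0,0 for degrees 0…13.
Finally multiplying by (1 + t + t^2 + t^3 + t^4 + t^5), the product of all factors after the first has coefficients 0,1,2,4,7,10,14,16,18,18,16,14,10,7 for degrees 0…13.
[t^13] = 1·7 + 1·10 + 1·14 + 1·16 + 1·18 + 1·18 = 83.

83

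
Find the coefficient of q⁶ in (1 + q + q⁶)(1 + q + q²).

1

(1 + q + q⁶) has coefficients 1,1,0,0,0,0,1 for degrees 0…6.
(1 + q + q²) has coefficients 1,1,1,0,0,0,0 for degrees 0…6.
[q⁶] = 1·0 + 1·0 + 1·1 = 1.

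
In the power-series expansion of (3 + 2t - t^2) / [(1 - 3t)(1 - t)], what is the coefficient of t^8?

The denominator gives the recurrence a_n = 4a_(n−1) − 3a_(n−2) for n ≥ 3; the numerator fixes a_0 = 3, a_1 = 14, a_2 = 46.
Iterating: 3, 14, 46, 142, 430, 1294, 3886, 11662, 34990, so a_8 = 34990.

34990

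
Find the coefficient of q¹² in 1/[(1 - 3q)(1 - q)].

Partial fractions give a closed form: a_n = (3/2)·3^n + (-1/2)·1^n.
At n = 12: a_12 = 797161.

797161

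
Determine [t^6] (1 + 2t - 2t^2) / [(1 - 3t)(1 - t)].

1579

The denominator gives the recurrence a_n = 4a_(n−1) − 3a_(n−2) for n ≥ 3; the numerator fixes a_0 = 1, a_1 = 6, a_2 = 19.
Iterating: 1, 6, 19, 58, 175, 526, 1579, so a_6 = 1579.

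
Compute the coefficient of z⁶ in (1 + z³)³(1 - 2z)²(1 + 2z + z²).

(1 + z³)³ has coefficients 1,0,0,3,0,0,3 for degrees 0…6.
(1 - 2z)² has coefficients 1,-4,4,0,0,0,0 for degrees 0…6.
Finally multiplying by (1 + 2z + z²), the product of all factors after the first has coefficients 1,-2,-3,4,4,0,0 for degrees 0…6.
[z⁶] = 1·0 + 3·4 + 3·1 = 15.

15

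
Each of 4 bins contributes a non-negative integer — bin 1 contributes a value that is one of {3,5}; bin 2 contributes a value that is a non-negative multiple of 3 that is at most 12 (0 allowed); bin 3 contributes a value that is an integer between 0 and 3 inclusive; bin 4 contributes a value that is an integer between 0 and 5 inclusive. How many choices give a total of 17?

The generating function for the choices is (t³ + t⁵)·(1 + t³ + t⁶ + t⁹ + t¹²)·(1 + t + t² + t³)·(1 + t + t² + t³ + t⁴ + t⁵); the count is [t¹⁷].
(t³ + t⁵) has coefficients 0,0,0,1,0,1 for degrees 0…5.
(1 + t³ + t⁶ + t⁹ + t¹²) has coefficients 1,0,0,1,0,0,1,0,0,1,0,0,1,0,0,0,0,0 for degrees 0…17.
Multiplying by (1 + t + t² + t³) gives running coefficients 1,1,1,2,1,1,2,1,1,2,1,1,2,1,1,1,0,0 for degrees 0…17.
Finally multiplying by (1 + t + t² + t³ + t⁴ + t⁵), the product of all factors after the first has coefficients 1,2,3,5,6,7,8,8,8,8,8,8,8,8,8,7,6,5 for degrees 0…17.
[t¹⁷] = 1·8 + 1·8 = 16.

16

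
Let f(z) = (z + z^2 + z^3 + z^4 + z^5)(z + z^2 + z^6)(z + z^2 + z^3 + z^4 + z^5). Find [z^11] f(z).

7

(z + z^2 + z^3 + z^4 + z^5) has coefficients 0,1,1,1,1,1 for degrees 0…5.
(z + z^2 + z^6) has coefficients 0,1,1,0,0,0,1,0,0,0,0,0 for degrees 0…11.
Finally multiplying by (z + z^2 + z^3 + z^4 + z^5), the product of all factors after the first has coefficients 0,0,1,2,2,2,2,2,1,1,1,1 for degrees 0…11.
[z^11] = 1·1 + 1·1 + 1·1 + 1·2 + 1·2 = 7.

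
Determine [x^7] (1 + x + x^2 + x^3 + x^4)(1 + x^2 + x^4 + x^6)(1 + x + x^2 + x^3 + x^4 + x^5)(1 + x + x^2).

38

(1 + x + x^2 + x^3 + x^4) has coefficients 1,1,1,1,1 for degrees 0…4.
(1 + x^2 + x^4 + x^6) has coefficients 1,0,1,0,1,0,1,0 for degrees 0…7.
Multiplying by (1 + x + x^2 + x^3 + x^4 + x^5) gives running coefficients 1,1,2,2,3,3,3,3 for degrees 0…7.
Finally multiplying by (1 + x + x^2), the product of all factors after the first has coefficients 1,2,4,5,7,8,9,9 for degrees 0…7.
[x^7] = 1·9 + 1·9 + 1·8 + 1·7 + 1·5 = 38.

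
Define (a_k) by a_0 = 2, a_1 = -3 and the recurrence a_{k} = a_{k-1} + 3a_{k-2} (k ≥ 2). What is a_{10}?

The ordinary generating function has denominator 1 - t - 3t^2.
Iterating the recurrence: a_0,…,a_{10} = 2, -3, 3, -6, 3, -15, -6, -51, -69, -222, -429.

-429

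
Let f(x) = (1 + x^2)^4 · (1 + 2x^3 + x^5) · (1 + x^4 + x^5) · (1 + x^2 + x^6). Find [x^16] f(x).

33

(1 + x^2)^4 has coefficients 1,0,4,0,6,0,4,0,1 for degrees 0…8.
(1 + 2x^3 + x^5) has coefficients 1,0,0,2,0,1,0,0,0,0,0,0,0,0,0,0,0 for degrees 0…16.
Multiplying by (1 + x^4 + x^5) gives running coefficients 1,0,0,2,1,2,0,2,2,1,1,0,0,0,0,0,0 for degrees 0…16.
Finally multiplying by (1 + x^2 + x^6), the product of all factors after the first has coefficients 1,0,1,2,1,4,2,4,2,5,4,3,1,2,2,1,1 for degrees 0…16.
[x^16] = 1·1 + 4·2 + 6·1 + 4·4 + 1·2 = 33.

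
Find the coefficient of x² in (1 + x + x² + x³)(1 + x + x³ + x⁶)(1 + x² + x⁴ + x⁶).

3

(1 + x + x² + x³) has coefficients 1,1,1 for degrees 0…2.
(1 + x + x³ + x⁶) has coefficients 1,1,0 for degrees 0…2.
Finally multiplying by (1 + x² + x⁴ + x⁶), the product of all factors after the first has coefficients 1,1,1 for degrees 0…2.
[x²] = 1·1 + 1·1 + 1·1 = 3.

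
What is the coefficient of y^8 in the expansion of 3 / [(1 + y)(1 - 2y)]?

513

The denominator gives the recurrence a_n = a_(n−1) + 2a_(n−2) for n ≥ 2; the numerator fixes a_0 = 3, a_1 = 3.
Iterating: 3, 3, 9, 15, 33, 63, 129, 255, 513, so a_8 = 513.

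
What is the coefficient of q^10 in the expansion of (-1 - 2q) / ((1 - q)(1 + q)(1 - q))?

The denominator gives the recurrence a_n = a_(n−1) + a_(n−2) − a_(n−3) for n ≥ 3; the numerator fixes a_0 = -1, a_1 = -3, a_2 = -4.
Iterating: -1, -3, -4, -6, -7, -9, -10, -12, -13, -15, -16, so a_10 = -16.

-16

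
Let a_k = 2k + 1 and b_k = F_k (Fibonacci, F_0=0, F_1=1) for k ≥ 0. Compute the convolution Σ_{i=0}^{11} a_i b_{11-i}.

Write out a_i and b_{11-i} for i = 0,…,11 and sum the products.
Σ = 1·89 + 3·55 + 5·34 + 7·21 + 9·13 + 11·8 + 13·5 + 15·3 + 17·2 + 19·1 + 21·1 + 23·0 = 960.

960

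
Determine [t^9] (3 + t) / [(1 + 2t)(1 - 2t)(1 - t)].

1364

Partial fractions give a closed form: a_n = (5/6)·(-2)^n + (7/2)·2^n + (-4/3)·1^n.
At n = 9: a_9 = 1364.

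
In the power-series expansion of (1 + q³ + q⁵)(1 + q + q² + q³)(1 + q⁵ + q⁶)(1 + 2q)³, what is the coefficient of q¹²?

87

(1 + q³ + q⁵) has coefficients 1,0,0,1,0,1 for degrees 0…5.
(1 + q + q² + q³) has coefficients 1,1,1,1,0,0,0,0,0,0,0,0,0 for degrees 0…12.
Multiplying by (1 + q⁵ + q⁶) gives running coefficients 1,1,1,1,0,1,2,2,2,1,0,0,0 for degrees 0…12.
Finally multiplying by (1 + 2q)³, the product of all factors after the first has coefficients 1,7,19,27,26,21,16,26,46,53,46,28,8 for degrees 0…12.
[q¹²] = 1·8 + 1·53 + 1·26 = 87.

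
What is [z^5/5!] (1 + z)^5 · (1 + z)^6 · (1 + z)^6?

The EGF product rule gives c_5 = Σ_{k_1+k_2+k_3=5} C(5; k_1,k_2,k_3) · ∏ g_i(k_i), where (1+z)^5 gives the falling factorial (5)_k; (1+z)^6 gives the falling factorial (6)_k; (1+z)^6 gives the falling factorial (6)_k.
g_1(k) for k = 0…5: 1, 5, 20, 60, 120, 120.
g_2(k) for k = 0…5: 1, 6, 30, 120, 360, 720.
g_3(k) for k = 0…5: 1, 6, 30, 120, 360, 720.
First combine the last two factors: h(k) = Σ_j C(k,j)·g_2(j)·g_3(k−j) for k = 0…5: 1, 12, 132, 1320, 11880, 95040.
c_5 = Σ_k C(5,k)·g_1(k)·h(5−k) = 1·1·95040 + 5·5·11880 + 10·20·1320 + 10·60·132 + 5·120·12 + 1·120·1 = 95040 + 297000 + 264000 + 79200 + 7200 + 120 = 742560.

742560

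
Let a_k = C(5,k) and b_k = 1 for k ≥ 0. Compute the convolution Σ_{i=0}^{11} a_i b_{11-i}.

32

This is [x^11] in the product of the two ordinary generating functions.
Σ = 1·1 + 5·1 + 10·1 + 10·1 + 5·1 + 1·1 + 0·1 + 0·1 + 0·1 + 0·1 + 0·1 + 0·1 = 32.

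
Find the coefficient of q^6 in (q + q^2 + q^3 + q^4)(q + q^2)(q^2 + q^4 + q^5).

3

(q + q^2 + q^3 + q^4) has coefficients 0,1,1,1,1 for degrees 0…4.
(q + q^2) has coefficients 0,1,1,0,0,0,0 for degrees 0…6.
Finally multiplying by (q^2 + q^4 + q^5), the product of all factors after the first has coefficients 0,0,0,1,1,1,2 for degrees 0…6.
[q^6] = 1·1 + 1·1 + 1·1 + 1·0 = 3.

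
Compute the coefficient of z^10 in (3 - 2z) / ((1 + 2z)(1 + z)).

Partial fractions give a closed form: a_n = (8)·(-2)^n + (-5)·(-1)^n.
At n = 10: a_10 = 8187.

8187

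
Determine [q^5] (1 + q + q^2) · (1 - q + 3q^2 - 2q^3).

-2

(1 + q + q^2) has coefficients 1,1,1 for degrees 0…2.
(1 - q + 3q^2 - 2q^3) has coefficients 1,-1,3,-2,0,0 for degrees 0…5.
[q^5] = 1·0 + 1·0 + 1·(-2) = -2.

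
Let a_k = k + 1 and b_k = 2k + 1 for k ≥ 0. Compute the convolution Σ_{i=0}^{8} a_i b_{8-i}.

285

This is [x^8] in the product of the two ordinary generating functions.
Σ = 1·17 + 2·15 + 3·13 + 4·11 + 5·9 + 6·7 + 7·5 + 8·3 + 9·1 = 285.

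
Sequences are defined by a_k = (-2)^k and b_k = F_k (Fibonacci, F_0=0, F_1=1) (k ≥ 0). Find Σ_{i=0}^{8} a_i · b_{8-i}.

Write out a_i and b_{8-i} for i = 0,…,8 and sum the products.
Σ = 1·21 − 2·13 + 4·8 − 8·5 + 16·3 − 32·2 + 64·1 − 128·1 + 256·0 = -93.

-93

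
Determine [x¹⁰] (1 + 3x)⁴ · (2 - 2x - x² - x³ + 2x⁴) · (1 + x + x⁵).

-300

(1 + 3x)⁴ has coefficients 1,12,54,108,81 for degrees 0…4.
(2 - 2x - x² - x³ + 2x⁴) has coefficients 2,-2,-1,-1,2,0,0,0,0,0,0 for degrees 0…10.
Finally multiplying by (1 + x + x⁵), the product of all factors after the first has coefficients 2,0,-3,-2,1,4,-2,-1,-1,2,0 for degrees 0…10.
[x¹⁰] = 1·0 + 12·2 + 54·(-1) + 108·(-1) + 81·(-2) = -300.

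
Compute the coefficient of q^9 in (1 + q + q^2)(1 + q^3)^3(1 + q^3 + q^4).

7

(1 + q + q^2) has coefficients 1,1,1 for degrees 0…2.
(1 + q^3)^3 has coefficients 1,0,0,3,0,0,3,0,0,1 for degrees 0…9.
Finally multiplying by (1 + q^3 + q^4), the product of all factors after the first has coefficients 1,0,0,4,1,0,6,3,0,4 for degrees 0…9.
[q^9] = 1·4 + 1·0 + 1·3 = 7.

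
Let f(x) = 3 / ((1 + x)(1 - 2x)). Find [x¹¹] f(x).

Partial fractions give a closed form: a_n = (1)·(-1)^n + (2)·2^n.
At n = 11: a_11 = 4095.

4095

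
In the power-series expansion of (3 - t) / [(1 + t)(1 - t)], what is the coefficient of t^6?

3

Partial fractions give a closed form: a_n = (2)·(-1)^n + (1)·1^n.
At n = 6: a_6 = 3.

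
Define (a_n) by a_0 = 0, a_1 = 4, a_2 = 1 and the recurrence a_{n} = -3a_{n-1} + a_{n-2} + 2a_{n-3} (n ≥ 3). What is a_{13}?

-149106

The ordinary generating function has denominator 1 + 3z - z^2 - 2z^3.
Iterating the recurrence: a_0,…,a_{13} = 0, 4, 1, 1, 6, -15, 53, -162, 509, -1583, 4934, -15367, 47869, -149106.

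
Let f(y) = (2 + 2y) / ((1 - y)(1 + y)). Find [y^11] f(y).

The denominator gives the recurrence a_n = a_(n−2) for n ≥ 2; the numerator fixes a_0 = 2, a_1 = 2.
Iterating: 2, 2, 2, 2, 2, 2, 2, 2, 2, 2, 2, 2, so a_11 = 2.

2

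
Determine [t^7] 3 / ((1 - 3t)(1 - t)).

Partial fractions give a closed form: a_n = (9/2)·3^n + (-3/2)·1^n.
At n = 7: a_7 = 9840.

9840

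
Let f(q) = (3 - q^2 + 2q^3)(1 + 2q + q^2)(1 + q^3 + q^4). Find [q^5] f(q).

10

(3 - q^2 + 2q^3) has coefficients 3,0,-1,2 for degrees 0…3.
(1 + 2q + q^2) has coefficients 1,2,1,0,0,0 for degrees 0…5.
Finally multiplying by (1 + q^3 + q^4), the product of all factors after the first has coefficients 1,2,1,1,3,3 for degrees 0…5.
[q^5] = 3·3 − 1·1 + 2·1 = 10.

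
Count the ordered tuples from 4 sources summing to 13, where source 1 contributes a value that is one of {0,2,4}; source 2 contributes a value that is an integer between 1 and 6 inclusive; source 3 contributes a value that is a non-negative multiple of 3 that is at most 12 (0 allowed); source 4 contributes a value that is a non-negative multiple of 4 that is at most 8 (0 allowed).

The generating function for the choices is (1 + z² + z⁴)·(z + z² + z³ + z⁴ + z⁵ + z⁶)·(1 + z³ + z⁶ + z⁹ + z¹²)·(1 + z⁴ + z⁸); the count is [z¹³].
(1 + z² + z⁴) has coefficients 1,0,1,0,1 for degrees 0…4.
(z + z² + z³ + z⁴ + z⁵ + z⁶) has coefficients 0,1,1,1,1,1,1,0,0,0,0,0,0,0 for degrees 0…13.
Multiplying by (1 + z³ + z⁶ + z⁹ + z¹²) gives running coefficients 0,1,1,1,2,2,2,2,2,2,2,2,2,2 for degrees 0…13.
Finally multiplying by (1 + z⁴ + z⁸), the product of all factors after the first has coefficients 0,1,1,1,2,3,3,3,4,5,5,5,6,6 for degrees 0…13.
[z¹³] = 1·6 + 1·5 + 1·5 = 16.

16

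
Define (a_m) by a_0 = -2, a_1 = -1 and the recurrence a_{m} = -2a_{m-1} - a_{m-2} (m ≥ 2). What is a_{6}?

16

The ordinary generating function has denominator 1 + 2z + z^2.
Iterating the recurrence: a_0,…,a_{6} = -2, -1, 4, -7, 10, -13, 16.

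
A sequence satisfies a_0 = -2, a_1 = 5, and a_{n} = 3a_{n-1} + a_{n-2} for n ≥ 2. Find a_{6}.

The ordinary generating function has denominator 1 - 3x - x^2.
Iterating the recurrence: a_0,…,a_{6} = -2, 5, 13, 44, 145, 479, 1582.

1582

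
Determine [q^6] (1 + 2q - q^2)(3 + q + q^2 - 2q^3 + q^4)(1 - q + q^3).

(1 + 2q - q^2) has coefficients 1,2,-1 for degrees 0…2.
(3 + q + q^2 - 2q^3 + q^4) has coefficients 3,1,1,-2,1,0,0 for degrees 0…6.
Finally multiplying by (1 - q + q^3), the product of all factors after the first has coefficients 3,-2,0,0,4,0,-2 for degrees 0…6.
[q^6] = 1·(-2) + 2·0 − 1·4 = -6.

-6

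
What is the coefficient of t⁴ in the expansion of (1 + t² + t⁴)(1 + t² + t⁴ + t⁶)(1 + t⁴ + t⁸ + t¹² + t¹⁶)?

4

(1 + t² + t⁴) has coefficients 1,0,1,0,1 for degrees 0…4.
(1 + t² + t⁴ + t⁶) has coefficients 1,0,1,0,1 for degrees 0…4.
Finally multiplying by (1 + t⁴ + t⁸ + t¹² + t¹⁶), the product of all factors after the first has coefficients 1,0,1,0,2 for degrees 0…4.
[t⁴] = 1·2 + 1·1 + 1·1 = 4.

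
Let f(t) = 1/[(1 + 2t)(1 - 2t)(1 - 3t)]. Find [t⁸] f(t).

Partial fractions give a closed form: a_n = (1/5)·(-2)^n + (-1)·2^n + (9/5)·3^n.
At n = 8: a_8 = 11605.

11605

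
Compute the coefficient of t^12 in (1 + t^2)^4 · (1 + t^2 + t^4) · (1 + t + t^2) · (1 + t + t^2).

(1 + t^2)^4 has coefficients 1,0,4,0,6,0,4,0,1 for degrees 0…8.
(1 + t^2 + t^4) has coefficients 1,0,1,0,1,0,0,0,0,0,0,0,0 for degrees 0…12.
Multiplying by (1 + t + t^2) gives running coefficients 1,1,2,1,2,1,1,0,0,0,0,0,0 for degrees 0…12.
Finally multiplying by (1 + t + t^2), the product of all factors after the first has coefficients 1,2,4,4,5,4,4,2,1,0,0,0,0 for degrees 0…12.
[t^12] = 1·0 + 4·0 + 6·1 + 4·4 + 1·5 = 27.

27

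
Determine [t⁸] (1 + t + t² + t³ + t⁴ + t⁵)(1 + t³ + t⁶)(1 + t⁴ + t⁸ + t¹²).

5

(1 + t + t² + t³ + t⁴ + t⁵) has coefficients 1,1,1,1,1,1 for degrees 0…5.
(1 + t³ + t⁶) has coefficients 1,0,0,1,0,0,1,0,0 for degrees 0…8.
Finally multiplying by (1 + t⁴ + t⁸ + t¹²), the product of all factors after the first has coefficients 1,0,0,1,1,0,1,1,1 for degrees 0…8.
[t⁸] = 1·1 + 1·1 + 1·1 + 1·0 + 1·1 + 1·1 = 5.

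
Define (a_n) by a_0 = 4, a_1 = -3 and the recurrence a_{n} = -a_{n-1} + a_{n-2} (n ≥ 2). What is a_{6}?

44

The ordinary generating function has denominator 1 + y - y^2.
Iterating the recurrence: a_0,…,a_{6} = 4, -3, 7, -10, 17, -27, 44.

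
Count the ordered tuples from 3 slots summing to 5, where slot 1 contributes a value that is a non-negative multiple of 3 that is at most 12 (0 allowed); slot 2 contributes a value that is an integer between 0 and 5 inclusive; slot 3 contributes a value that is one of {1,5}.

3

The generating function for the choices is (1 + y^3 + y^6 + y^9 + y^12)·(1 + y + y^2 + y^3 + y^4 + y^5)·(y + y^5); the count is [y^5].
(1 + y^3 + y^6 + y^9 + y^12) has coefficients 1,0,0,1,0,0 for degrees 0…5.
(1 + y + y^2 + y^3 + y^4 + y^5) has coefficients 1,1,1,1,1,1 for degrees 0…5.
Finally multiplying by (y + y^5), the product of all factors after the first has coefficients 0,1,1,1,1,2 for degrees 0…5.
[y^5] = 1·2 + 1·1 = 3.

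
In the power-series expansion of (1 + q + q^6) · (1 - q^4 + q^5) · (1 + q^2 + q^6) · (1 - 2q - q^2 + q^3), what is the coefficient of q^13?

(1 + q + q^6) has coefficients 1,1,0,0,0,0,1 for degrees 0…6.
(1 - q^4 + q^5) has coefficients 1,0,0,0,-1,1,0,0,0,0,0,0,0,0 for degrees 0…13.
Multiplying by (1 + q^2 + q^6) gives running coefficients 1,0,1,0,-1,1,0,1,0,0,-1,1,0,0 for degrees 0…13.
Finally multiplying by (1 - 2q - q^2 + q^3), the product of all factors after the first has coefficients 1,-2,0,-1,-2,4,-1,-1,-1,-1,0,3,-1,-2 for degrees 0…13.
[q^13] = 1·(-2) + 1·(-1) + 1·(-1) = -4.

-4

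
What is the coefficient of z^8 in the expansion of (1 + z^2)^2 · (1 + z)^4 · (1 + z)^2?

17

(1 + z^2)^2 has coefficients 1,0,2,0,1 for degrees 0…4.
(1 + z)^4 has coefficients 1,4,6,4,1,0,0,0,0 for degrees 0…8.
Finally multiplying by (1 + z)^2, the product of all factors after the first has coefficients 1,6,15,20,15,6,1,0,0 for degrees 0…8.
[z^8] = 1·0 + 2·1 + 1·15 = 17.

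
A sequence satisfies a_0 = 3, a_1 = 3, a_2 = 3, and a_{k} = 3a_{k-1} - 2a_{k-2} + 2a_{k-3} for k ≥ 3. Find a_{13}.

The ordinary generating function has denominator 1 - 3q + 2q^2 - 2q^3.
Iterating the recurrence: a_0,…,a_{13} = 3, 3, 3, 9, 27, 69, 171, 429, 1083, 2733, 6891, 17373, 43803, 110445.

110445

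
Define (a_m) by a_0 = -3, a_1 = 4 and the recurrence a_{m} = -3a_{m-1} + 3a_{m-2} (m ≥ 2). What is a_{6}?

-4131

The ordinary generating function has denominator 1 + 3y - 3y^2.
Iterating the recurrence: a_0,…,a_{6} = -3, 4, -21, 75, -288, 1089, -4131.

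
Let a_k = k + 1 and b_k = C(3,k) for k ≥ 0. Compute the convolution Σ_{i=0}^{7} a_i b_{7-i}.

52

The convolution is the x^7 coefficient of A(x)B(x).
Σ = 1·0 + 2·0 + 3·0 + 4·0 + 5·1 + 6·3 + 7·3 + 8·1 = 52.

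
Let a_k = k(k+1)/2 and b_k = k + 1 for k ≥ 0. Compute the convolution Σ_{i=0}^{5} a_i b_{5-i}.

Write out a_i and b_{5-i} for i = 0,…,5 and sum the products.
Σ = 0·6 + 1·5 + 3·4 + 6·3 + 10·2 + 15·1 = 70.

70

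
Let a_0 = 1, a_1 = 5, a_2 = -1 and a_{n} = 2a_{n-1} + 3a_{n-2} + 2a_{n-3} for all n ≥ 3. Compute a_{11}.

116223

The ordinary generating function has denominator 1 - 2t - 3t^2 - 2t^3.
Iterating the recurrence: a_0,…,a_{11} = 1, 5, -1, 15, 37, 117, 375, 1175, 3709, 11693, 36863, 116223.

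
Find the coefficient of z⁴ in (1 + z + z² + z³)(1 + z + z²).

(1 + z + z² + z³) has coefficients 1,1,1,1 for degrees 0…3.
(1 + z + z²) has coefficients 1,1,1,0,0 for degrees 0…4.
[z⁴] = 1·0 + 1·0 + 1·1 + 1·1 = 2.

2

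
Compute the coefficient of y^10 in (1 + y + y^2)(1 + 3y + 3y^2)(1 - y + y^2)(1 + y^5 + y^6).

7

(1 + y + y^2) has coefficients 1,1,1 for degrees 0…2.
(1 + 3y + 3y^2) has coefficients 1,3,3,0,0,0,0,0,0,0,0 for degrees 0…10.
Multiplying by (1 - y + y^2) gives running coefficients 1,2,1,0,3,0,0,0,0,0,0 for degrees 0…10.
Finally multiplying by (1 + y^5 + y^6), the product of all factors after the first has coefficients 1,2,1,0,3,1,3,3,1,3,3 for degrees 0…10.
[y^10] = 1·3 + 1·3 + 1·1 = 7.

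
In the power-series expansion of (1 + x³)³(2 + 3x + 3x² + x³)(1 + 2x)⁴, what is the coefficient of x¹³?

256

(1 + x³)³ has coefficients 1,0,0,3,0,0,3,0,0,1 for degrees 0…9.
(2 + 3x + 3x² + x³) has coefficients 2,3,3,1,0,0,0,0,0,0,0,0,0,0 for degrees 0…13.
Finally multiplying by (1 + 2x)⁴, the product of all factors after the first has coefficients 2,19,75,161,208,168,80,16,0,0,0,0,0,0 for degrees 0…13.
[x¹³] = 1·0 + 3·0 + 3·16 + 1·208 = 256.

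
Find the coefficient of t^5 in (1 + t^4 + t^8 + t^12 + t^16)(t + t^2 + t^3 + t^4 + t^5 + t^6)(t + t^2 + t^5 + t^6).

2

(1 + t^4 + t^8 + t^12 + t^16) has coefficients 1,0,0,0,1,0 for degrees 0…5.
(t + t^2 + t^3 + t^4 + t^5 + t^6) has coefficients 0,1,1,1,1,1 for degrees 0…5.
Finally multiplying by (t + t^2 + t^5 + t^6), the product of all factors after the first has coefficients 0,0,1,2,2,2 for degrees 0…5.
[t^5] = 1·2 + 1·0 = 2.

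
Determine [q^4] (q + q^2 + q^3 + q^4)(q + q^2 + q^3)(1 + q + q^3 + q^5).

5

(q + q^2 + q^3 + q^4) has coefficients 0,1,1,1,1 for degrees 0…4.
(q + q^2 + q^3) has coefficients 0,1,1,1,0 for degrees 0…4.
Finally multiplying by (1 + q + q^3 + q^5), the product of all factors after the first has coefficients 0,1,2,2,2 for degrees 0…4.
[q^4] = 1·2 + 1·2 + 1·1 + 1·0 = 5.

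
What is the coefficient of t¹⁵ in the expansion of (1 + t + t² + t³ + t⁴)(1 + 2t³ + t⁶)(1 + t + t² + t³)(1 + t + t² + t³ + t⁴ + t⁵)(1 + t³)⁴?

672

(1 + t + t² + t³ + t⁴) has coefficients 1,1,1,1,1 for degrees 0…4.
(1 + 2t³ + t⁶) has coefficients 1,0,0,2,0,0,1,0,0,0,0,0,0,0,0,0 for degrees 0…15.
Multiplying by (1 + t + t² + t³) gives running coefficients 1,1,1,3,2,2,3,1,1,1,0,0,0,0,0,0 for degrees 0…15.
Multiplying by (1 + t + t² + t³ + t⁴ + t⁵) gives running coefficients 1,2,3,6,8,10,12,12,12,10,8,6,3,2,1,0 for degrees 0…15.
Finally multiplying by (1 + t³)⁴, the product of all factors after the first has coefficients 1,2,3,10,16,22,42,56,70,98,112,126,140,140,140,126 for degrees 0…15.
[t¹⁵] = 1·126 + 1·140 + 1·140 + 1·140 + 1·126 = 672.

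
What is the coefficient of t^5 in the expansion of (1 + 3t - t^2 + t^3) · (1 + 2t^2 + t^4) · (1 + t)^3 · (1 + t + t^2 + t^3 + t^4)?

89

(1 + 3t - t^2 + t^3) has coefficients 1,3,-1,1 for degrees 0…3.
(1 + 2t^2 + t^4) has coefficients 1,0,2,0,1,0 for degrees 0…5.
Multiplying by (1 + t)^3 gives running coefficients 1,3,5,7,7,5 for degrees 0…5.
Finally multiplying by (1 + t + t^2 + t^3 + t^4), the product of all factors after the first has coefficients 1,4,9,16,23,27 for degrees 0…5.
[t^5] = 1·27 + 3·23 − 1·16 + 1·9 = 89.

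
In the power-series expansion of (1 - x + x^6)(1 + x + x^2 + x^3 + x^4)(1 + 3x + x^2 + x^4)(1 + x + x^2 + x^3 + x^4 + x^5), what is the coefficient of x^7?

(1 - x + x^6) has coefficients 1,-1,0,0,0,0,1 for degrees 0…6.
(1 + x + x^2 + x^3 + x^4) has coefficients 1,1,1,1,1,0,0,0 for degrees 0…7.
Multiplying by (1 + 3x + x^2 + x^4) gives running coefficients 1,4,5,5,6,5,2,1 for degrees 0…7.
Finally multiplying by (1 + x + x^2 + x^3 + x^4 + x^5), the product of all factors after the first has coefficients 1,5,10,15,21,26,27,24 for degrees 0…7.
[x^7] = 1·24 − 1·27 + 1·5 = 2.

2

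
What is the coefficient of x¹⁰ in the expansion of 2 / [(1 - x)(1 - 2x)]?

4094

The denominator gives the recurrence a_n = 3a_(n−1) − 2a_(n−2) for n ≥ 2; the numerator fixes a_0 = 2, a_1 = 6.
Iterating: 2, 6, 14, 30, 62, 126, 254, 510, 1022, 2046, 4094, so a_10 = 4094.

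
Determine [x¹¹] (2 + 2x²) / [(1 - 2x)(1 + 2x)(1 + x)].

The denominator gives the recurrence a_n = −a_(n−1) + 4a_(n−2) + 4a_(n−3) for n ≥ 3; the numerator fixes a_0 = 2, a_1 = -2, a_2 = 12.
Iterating: 2, -2, 12, -12, 52, -52, 212, -212, 852, -852, 3412, -3412, so a_11 = -3412.

-3412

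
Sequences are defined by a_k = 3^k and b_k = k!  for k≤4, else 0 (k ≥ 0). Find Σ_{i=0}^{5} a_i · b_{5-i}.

The convolution is the x^5 coefficient of A(x)B(x).
Σ = 1·0 + 3·24 + 9·6 + 27·2 + 81·1 + 243·1 = 504.

504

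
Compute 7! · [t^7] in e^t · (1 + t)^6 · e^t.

The EGF product rule gives c_7 = Σ_{k_1+k_2+k_3=7} C(7; k_1,k_2,k_3) · ∏ g_i(k_i), where e^t gives (1)^k; (1+t)^6 gives the falling factorial (6)_k; e^t gives (1)^k.
g_1(k) for k = 0…7: 1, 1, 1, 1, 1, 1, 1, 1.
g_2(k) for k = 0…7: 1, 6, 30, 120, 360, 720, 720, 0.
g_3(k) for k = 0…7: 1, 1, 1, 1, 1, 1, 1, 1.
First combine the last two factors: h(k) = Σ_j C(k,j)·g_2(j)·g_3(k−j) for k = 0…7: 1, 7, 43, 229, 1045, 4051, 13327, 37633.
c_7 = Σ_k C(7,k)·g_1(k)·h(7−k) = 1·1·37633 + 7·1·13327 + 21·1·4051 + 35·1·1045 + 35·1·229 + 21·1·43 + 7·1·7 + 1·1·1 = 37633 + 93289 + 85071 + 36575 + 8015 + 903 + 49 + 1 = 261536.

261536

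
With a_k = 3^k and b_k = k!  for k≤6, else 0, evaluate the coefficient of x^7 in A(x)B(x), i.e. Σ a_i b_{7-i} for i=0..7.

7776

The convolution is the t^7 coefficient of A(t)B(t).
Σ = 1·0 + 3·720 + 9·120 + 27·24 + 81·6 + 243·2 + 729·1 + 2187·1 = 7776.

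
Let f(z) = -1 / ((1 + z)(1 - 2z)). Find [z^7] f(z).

-85

Partial fractions give a closed form: a_n = (-1/3)·(-1)^n + (-2/3)·2^n.
At n = 7: a_7 = -85.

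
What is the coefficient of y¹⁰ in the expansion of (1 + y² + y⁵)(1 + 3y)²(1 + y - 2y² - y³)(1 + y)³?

(1 + y² + y⁵) has coefficients 1,0,1,0,0,1 for degrees 0…5.
(1 + 3y)² has coefficients 1,6,9,0,0,0,0,0,0,0,0 for degrees 0…10.
Multiplying by (1 + y - 2y² - y³) gives running coefficients 1,7,13,-4,-24,-9,0,0,0,0,0 for degrees 0…10.
Finally multiplying by (1 + y)³, the product of all factors after the first has coefficients 1,10,37,57,10,-80,-103,-51,-9,0,0 for degrees 0…10.
[y¹⁰] = 1·0 + 1·(-9) + 1·(-80) = -89.

-89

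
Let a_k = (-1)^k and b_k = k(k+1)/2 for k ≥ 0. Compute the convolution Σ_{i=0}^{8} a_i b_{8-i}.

20

Write out a_i and b_{8-i} for i = 0,…,8 and sum the products.
Σ = 1·36 − 1·28 + 1·21 − 1·15 + 1·10 − 1·6 + 1·3 − 1·1 + 1·0 = 20.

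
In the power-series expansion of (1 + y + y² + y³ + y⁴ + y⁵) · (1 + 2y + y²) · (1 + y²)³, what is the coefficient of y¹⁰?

13

(1 + y + y² + y³ + y⁴ + y⁵) has coefficients 1,1,1,1,1,1 for degrees 0…5.
(1 + 2y + y²) has coefficients 1,2,1,0,0,0,0,0,0,0,0 for degrees 0…10.
Finally multiplying by (1 + y²)³, the product of all factors after the first has coefficients 1,2,4,6,6,6,4,2,1,0,0 for degrees 0…10.
[y¹⁰] = 1·0 + 1·0 + 1·1 + 1·2 + 1·4 + 1·6 = 13.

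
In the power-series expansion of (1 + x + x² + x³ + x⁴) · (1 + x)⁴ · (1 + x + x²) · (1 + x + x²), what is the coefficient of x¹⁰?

(1 + x + x² + x³ + x⁴) has coefficients 1,1,1,1,1 for degrees 0…4.
(1 + x)⁴ has coefficients 1,4,6,4,1,0,0,0,0,0,0 for degrees 0…10.
Multiplying by (1 + x + x²) gives running coefficients 1,5,11,14,11,5,1,0,0,0,0 for degrees 0…10.
Finally multiplying by (1 + x + x²), the product of all factors after the first has coefficients 1,6,17,30,36,30,17,6,1,0,0 for degrees 0…10.
[x¹⁰] = 1·0 + 1·0 + 1·1 + 1·6 + 1·17 = 24.

24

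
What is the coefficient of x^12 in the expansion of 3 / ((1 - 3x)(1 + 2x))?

961509

The denominator gives the recurrence a_n = a_(n−1) + 6a_(n−2) for n ≥ 2; the numerator fixes a_0 = 3, a_1 = 3.
Iterating: 3, 3, 21, 39, 165, 399, 1389, 3783, 12117, 34815, 107517, 316407, 961509, so a_12 = 961509.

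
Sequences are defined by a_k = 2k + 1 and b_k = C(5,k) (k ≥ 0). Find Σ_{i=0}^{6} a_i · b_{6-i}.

256

Write out a_i and b_{6-i} for i = 0,…,6 and sum the products.
Σ = 1·0 + 3·1 + 5·5 + 7·10 + 9·10 + 11·5 + 13·1 = 256.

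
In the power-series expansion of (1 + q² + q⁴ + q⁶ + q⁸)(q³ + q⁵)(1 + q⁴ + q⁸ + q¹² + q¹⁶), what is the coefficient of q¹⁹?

(1 + q² + q⁴ + q⁶ + q⁸) has coefficients 1,0,1,0,1,0,1,0,1 for degrees 0…8.
(q³ + q⁵) has coefficients 0,0,0,1,0,1,0,0,0,0,0,0,0,0,0,0,0,0,0,0 for degrees 0…19.
Finally multiplying by (1 + q⁴ + q⁸ + q¹² + q¹⁶), the product of all factors after the first has coefficients 0,0,0,1,0,1,0,1,0,1,0,1,0,1,0,1,0,1,0,1 for degrees 0…19.
[q¹⁹] = 1·1 + 1·1 + 1·1 + 1·1 + 1·1 = 5.

5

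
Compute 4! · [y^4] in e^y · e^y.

16

The EGF product rule gives c_4 = Σ_{k_1+k_2=4} C(4; k_1,k_2) · ∏ g_i(k_i), where e^y gives (1)^k; e^y gives (1)^k.
g_1(k) for k = 0…4: 1, 1, 1, 1, 1.
g_2(k) for k = 0…4: 1, 1, 1, 1, 1.
c_4 = Σ_k C(4,k)·g_1(k)·g_2(4−k) = 1·1·1 + 4·1·1 + 6·1·1 + 4·1·1 + 1·1·1 = 1 + 4 + 6 + 4 + 1 = 16.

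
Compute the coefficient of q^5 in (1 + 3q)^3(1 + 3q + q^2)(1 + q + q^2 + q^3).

307

(1 + 3q)^3 has coefficients 1,9,27,27 for degrees 0…3.
(1 + 3q + q^2) has coefficients 1,3,1,0,0,0 for degrees 0…5.
Finally multiplying by (1 + q + q^2 + q^3), the product of all factors after the first has coefficients 1,4,5,5,4,1 for degrees 0…5.
[q^5] = 1·1 + 9·4 + 27·5 + 27·5 = 307.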